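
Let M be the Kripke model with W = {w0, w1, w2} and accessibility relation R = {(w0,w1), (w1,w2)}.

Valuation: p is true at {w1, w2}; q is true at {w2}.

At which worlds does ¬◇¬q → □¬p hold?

{w0, w2}

w0: ¬◇¬q is F, □¬p is F. ✓
w1: ¬◇¬q is T, □¬p is F. ✗
w2: ¬◇¬q is T, □¬p is T. ✓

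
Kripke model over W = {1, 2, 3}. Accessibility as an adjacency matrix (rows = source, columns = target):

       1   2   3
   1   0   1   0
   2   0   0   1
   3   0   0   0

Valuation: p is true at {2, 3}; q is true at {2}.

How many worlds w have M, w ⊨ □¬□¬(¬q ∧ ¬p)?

1

1: successors {2}; ¬□¬(¬q ∧ ¬p) there: 2:F. ✗
2: successors {3}; ¬□¬(¬q ∧ ¬p) there: 3:F. ✗
3: no successors, so □¬□¬(¬q ∧ ¬p) holds vacuously. ✓
Satisfying worlds: {3}.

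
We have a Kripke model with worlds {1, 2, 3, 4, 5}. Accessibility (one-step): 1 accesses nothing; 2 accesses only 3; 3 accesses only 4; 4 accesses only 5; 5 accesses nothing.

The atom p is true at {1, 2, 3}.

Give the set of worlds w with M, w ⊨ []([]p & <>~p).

1: no successors, so []([]p & <>~p) holds vacuously. ✓
2: successors {3}; []p & <>~p there: 3:F. ✗
3: successors {4}; []p & <>~p there: 4:F. ✗
4: successors {5}; []p & <>~p there: 5:F. ✗
5: no successors, so []([]p & <>~p) holds vacuously. ✓

{1, 5}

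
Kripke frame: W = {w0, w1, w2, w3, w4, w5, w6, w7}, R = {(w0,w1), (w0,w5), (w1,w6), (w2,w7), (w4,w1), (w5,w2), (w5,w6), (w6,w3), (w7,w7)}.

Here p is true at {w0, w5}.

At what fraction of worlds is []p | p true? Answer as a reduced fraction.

3/8

w0: []p is F, p is T. ✓
w1: []p is F, p is F. ✗
w2: []p is F, p is F. ✗
w3: []p is T, p is F. ✓
w4: []p is F, p is F. ✗
w5: []p is F, p is T. ✓
w6: []p is F, p is F. ✗
w7: []p is F, p is F. ✗
That's 3 of 8 worlds, so 3/8.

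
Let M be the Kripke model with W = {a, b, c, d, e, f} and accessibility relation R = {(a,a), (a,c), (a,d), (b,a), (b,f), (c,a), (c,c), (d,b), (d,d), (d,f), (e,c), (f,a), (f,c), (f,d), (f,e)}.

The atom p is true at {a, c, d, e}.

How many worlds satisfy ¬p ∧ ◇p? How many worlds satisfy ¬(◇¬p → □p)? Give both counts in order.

For ¬p ∧ ◇p:
a: ¬p is F, ◇p is T. ✗
b: ¬p is T, ◇p is T. ✓
c: ¬p is F, ◇p is T. ✗
d: ¬p is F, ◇p is T. ✗
e: ¬p is F, ◇p is T. ✗
f: ¬p is T, ◇p is T. ✓
— 2 worlds.
For ¬(◇¬p → □p):
a: ◇¬p → □p is T. ✗
b: ◇¬p → □p is F. ✓
c: ◇¬p → □p is T. ✗
d: ◇¬p → □p is F. ✓
e: ◇¬p → □p is T. ✗
f: ◇¬p → □p is T. ✗
— 2 worlds.

2 and 2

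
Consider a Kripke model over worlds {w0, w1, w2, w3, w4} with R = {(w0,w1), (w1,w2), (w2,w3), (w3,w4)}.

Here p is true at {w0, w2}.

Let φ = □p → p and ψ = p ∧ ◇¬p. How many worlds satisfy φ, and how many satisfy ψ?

3 and 2

For □p → p:
w0: □p is F, p is T. ✓
w1: □p is T, p is F. ✗
w2: □p is F, p is T. ✓
w3: □p is F, p is F. ✓
w4: □p is T, p is F. ✗
— 3 worlds.
For p ∧ ◇¬p:
w0: p is T, ◇¬p is T. ✓
w1: p is F, ◇¬p is F. ✗
w2: p is T, ◇¬p is T. ✓
w3: p is F, ◇¬p is T. ✗
w4: p is F, ◇¬p is F. ✗
— 2 worlds.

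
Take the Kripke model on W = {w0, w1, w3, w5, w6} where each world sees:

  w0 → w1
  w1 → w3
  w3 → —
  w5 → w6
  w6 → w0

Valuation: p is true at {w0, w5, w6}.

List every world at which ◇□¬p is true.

{w0, w1, w6}

w0: successors {w1}; □¬p there: w1:T. ✓
w1: successors {w3}; □¬p there: w3:T. ✓
w3: no successors, so ◇□¬p fails. ✗
w5: successors {w6}; □¬p there: w6:F. ✗
w6: successors {w0}; □¬p there: w0:T. ✓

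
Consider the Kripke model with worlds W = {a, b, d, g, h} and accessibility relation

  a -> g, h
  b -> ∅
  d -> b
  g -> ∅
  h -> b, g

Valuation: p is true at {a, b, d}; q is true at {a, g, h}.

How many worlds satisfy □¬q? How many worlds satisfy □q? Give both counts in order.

For □¬q:
a: successors {g, h}; ¬q there: g:F, h:F. ✗
b: no successors, so □¬q holds vacuously. ✓
d: successors {b}; ¬q there: b:T. ✓
g: no successors, so □¬q holds vacuously. ✓
h: successors {b, g}; ¬q there: b:T, g:F. ✗
— 3 worlds.
For □q:
a: successors {g, h}; q there: g:T, h:T. ✓
b: no successors, so □q holds vacuously. ✓
d: successors {b}; q there: b:F. ✗
g: no successors, so □q holds vacuously. ✓
h: successors {b, g}; q there: b:F, g:T. ✗
— 3 worlds.

3 and 3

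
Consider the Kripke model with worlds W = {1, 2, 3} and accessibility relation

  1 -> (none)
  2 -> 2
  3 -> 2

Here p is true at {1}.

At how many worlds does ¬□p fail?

1

1: □p is T. ✗
2: □p is F. ✓
3: □p is F. ✓
Satisfying worlds: {2, 3}.
So ¬□p fails at the other 1 world.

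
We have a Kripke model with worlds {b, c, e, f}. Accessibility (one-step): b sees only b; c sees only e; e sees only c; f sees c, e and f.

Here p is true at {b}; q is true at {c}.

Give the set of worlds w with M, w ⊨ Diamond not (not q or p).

{e, f}

b: successors {b}; not (not q or p) there: b:F. ✗
c: successors {e}; not (not q or p) there: e:F. ✗
e: successors {c}; not (not q or p) there: c:T. ✓
f: successors {c, e, f}; not (not q or p) there: c:T, e:F, f:F. ✓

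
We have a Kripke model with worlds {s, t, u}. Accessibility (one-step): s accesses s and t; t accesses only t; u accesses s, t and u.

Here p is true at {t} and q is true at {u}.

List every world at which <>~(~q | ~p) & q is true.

s: <>~(~q | ~p) is F, q is F. ✗
t: <>~(~q | ~p) is F, q is F. ✗
u: <>~(~q | ~p) is F, q is T. ✗

∅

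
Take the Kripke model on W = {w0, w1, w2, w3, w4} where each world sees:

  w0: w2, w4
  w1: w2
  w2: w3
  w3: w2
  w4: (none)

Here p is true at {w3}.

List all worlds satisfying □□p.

w0: successors {w2, w4}; □p there: w2:T, w4:T. ✓
w1: successors {w2}; □p there: w2:T. ✓
w2: successors {w3}; □p there: w3:F. ✗
w3: successors {w2}; □p there: w2:T. ✓
w4: no successors, so □□p holds vacuously. ✓

{w0, w1, w3, w4}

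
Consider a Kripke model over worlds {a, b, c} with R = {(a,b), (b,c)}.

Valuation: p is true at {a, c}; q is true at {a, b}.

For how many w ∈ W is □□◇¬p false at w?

1

a: successors {b}; □◇¬p there: b:F. ✗
b: successors {c}; □◇¬p there: c:T. ✓
c: no successors, so □□◇¬p holds vacuously. ✓
Satisfying worlds: {b, c}.
So □□◇¬p fails at the other 1 world.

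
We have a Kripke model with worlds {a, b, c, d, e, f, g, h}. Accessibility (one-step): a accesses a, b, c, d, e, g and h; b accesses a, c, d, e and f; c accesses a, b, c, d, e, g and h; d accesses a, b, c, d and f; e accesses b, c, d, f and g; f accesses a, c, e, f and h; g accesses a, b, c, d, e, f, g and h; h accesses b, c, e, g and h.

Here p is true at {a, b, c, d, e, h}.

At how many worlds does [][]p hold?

0

a: successors {a, b, c, d, e, g, h}; []p there: a:F, b:F, c:F, d:F, e:F, g:F, h:F. ✗
b: successors {a, c, d, e, f}; []p there: a:F, c:F, d:F, e:F, f:F. ✗
c: successors {a, b, c, d, e, g, h}; []p there: a:F, b:F, c:F, d:F, e:F, g:F, h:F. ✗
d: successors {a, b, c, d, f}; []p there: a:F, b:F, c:F, d:F, f:F. ✗
e: successors {b, c, d, f, g}; []p there: b:F, c:F, d:F, f:F, g:F. ✗
f: successors {a, c, e, f, h}; []p there: a:F, c:F, e:F, f:F, h:F. ✗
g: successors {a, b, c, d, e, f, g, h}; []p there: a:F, b:F, c:F, d:F, e:F, f:F, g:F, h:F. ✗
h: successors {b, c, e, g, h}; []p there: b:F, c:F, e:F, g:F, h:F. ✗
Satisfying worlds: ∅.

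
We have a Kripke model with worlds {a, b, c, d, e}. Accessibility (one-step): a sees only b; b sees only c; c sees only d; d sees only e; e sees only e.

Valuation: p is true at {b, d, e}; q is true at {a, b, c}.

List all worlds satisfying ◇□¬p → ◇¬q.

{b, c, d, e}

a: ◇□¬p is T, ◇¬q is F. ✗
b: ◇□¬p is F, ◇¬q is F. ✓
c: ◇□¬p is F, ◇¬q is T. ✓
d: ◇□¬p is F, ◇¬q is T. ✓
e: ◇□¬p is F, ◇¬q is T. ✓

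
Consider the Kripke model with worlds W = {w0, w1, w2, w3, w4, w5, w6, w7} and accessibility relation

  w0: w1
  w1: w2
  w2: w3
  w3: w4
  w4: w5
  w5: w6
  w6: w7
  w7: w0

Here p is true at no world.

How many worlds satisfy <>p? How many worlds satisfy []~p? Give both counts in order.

For <>p:
w0: successors {w1}; p there: w1:F. ✗
w1: successors {w2}; p there: w2:F. ✗
w2: successors {w3}; p there: w3:F. ✗
w3: successors {w4}; p there: w4:F. ✗
w4: successors {w5}; p there: w5:F. ✗
w5: successors {w6}; p there: w6:F. ✗
w6: successors {w7}; p there: w7:F. ✗
w7: successors {w0}; p there: w0:F. ✗
— 0 worlds.
For []~p:
w0: successors {w1}; ~p there: w1:T. ✓
w1: successors {w2}; ~p there: w2:T. ✓
w2: successors {w3}; ~p there: w3:T. ✓
w3: successors {w4}; ~p there: w4:T. ✓
w4: successors {w5}; ~p there: w5:T. ✓
w5: successors {w6}; ~p there: w6:T. ✓
w6: successors {w7}; ~p there: w7:T. ✓
w7: successors {w0}; ~p there: w0:T. ✓
— 8 worlds.

0 and 8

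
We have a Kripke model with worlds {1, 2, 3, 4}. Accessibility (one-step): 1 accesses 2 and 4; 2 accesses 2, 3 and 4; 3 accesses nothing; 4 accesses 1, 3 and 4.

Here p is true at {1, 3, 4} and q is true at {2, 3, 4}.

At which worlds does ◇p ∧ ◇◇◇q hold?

1: ◇p is T, ◇◇◇q is T. ✓
2: ◇p is T, ◇◇◇q is T. ✓
3: ◇p is F, ◇◇◇q is F. ✗
4: ◇p is T, ◇◇◇q is T. ✓

{1, 2, 4}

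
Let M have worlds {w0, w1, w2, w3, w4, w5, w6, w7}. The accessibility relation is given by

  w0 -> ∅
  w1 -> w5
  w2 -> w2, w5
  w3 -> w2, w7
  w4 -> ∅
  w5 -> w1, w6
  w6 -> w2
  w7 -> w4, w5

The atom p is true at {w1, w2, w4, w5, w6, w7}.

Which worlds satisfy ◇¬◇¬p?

w0: no successors, so ◇¬◇¬p fails. ✗
w1: successors {w5}; ¬◇¬p there: w5:T. ✓
w2: successors {w2, w5}; ¬◇¬p there: w2:T, w5:T. ✓
w3: successors {w2, w7}; ¬◇¬p there: w2:T, w7:T. ✓
w4: no successors, so ◇¬◇¬p fails. ✗
w5: successors {w1, w6}; ¬◇¬p there: w1:T, w6:T. ✓
w6: successors {w2}; ¬◇¬p there: w2:T. ✓
w7: successors {w4, w5}; ¬◇¬p there: w4:T, w5:T. ✓

{w1, w2, w3, w5, w6, w7}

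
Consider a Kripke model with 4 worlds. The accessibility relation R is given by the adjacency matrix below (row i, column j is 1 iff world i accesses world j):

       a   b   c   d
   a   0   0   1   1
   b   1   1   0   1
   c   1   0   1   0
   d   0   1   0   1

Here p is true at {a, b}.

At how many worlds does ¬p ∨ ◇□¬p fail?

a: ¬p is F, ◇□¬p is F. ✗
b: ¬p is F, ◇□¬p is T. ✓
c: ¬p is T, ◇□¬p is T. ✓
d: ¬p is T, ◇□¬p is F. ✓
Satisfying worlds: {b, c, d}.
So ¬p ∨ ◇□¬p fails at the other 1 world.

1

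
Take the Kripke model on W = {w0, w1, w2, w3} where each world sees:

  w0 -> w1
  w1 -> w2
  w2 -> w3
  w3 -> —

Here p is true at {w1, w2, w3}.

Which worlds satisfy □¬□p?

{w3}

w0: successors {w1}; ¬□p there: w1:F. ✗
w1: successors {w2}; ¬□p there: w2:F. ✗
w2: successors {w3}; ¬□p there: w3:F. ✗
w3: no successors, so □¬□p holds vacuously. ✓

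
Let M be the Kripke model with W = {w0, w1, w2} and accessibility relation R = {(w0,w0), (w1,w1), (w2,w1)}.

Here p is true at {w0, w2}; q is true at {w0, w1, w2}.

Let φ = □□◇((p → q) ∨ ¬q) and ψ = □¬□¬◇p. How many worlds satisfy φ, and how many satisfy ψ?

3 and 1

For □□◇((p → q) ∨ ¬q):
w0: successors {w0}; □◇((p → q) ∨ ¬q) there: w0:T. ✓
w1: successors {w1}; □◇((p → q) ∨ ¬q) there: w1:T. ✓
w2: successors {w1}; □◇((p → q) ∨ ¬q) there: w1:T. ✓
— 3 worlds.
For □¬□¬◇p:
w0: successors {w0}; ¬□¬◇p there: w0:T. ✓
w1: successors {w1}; ¬□¬◇p there: w1:F. ✗
w2: successors {w1}; ¬□¬◇p there: w1:F. ✗
— 1 world.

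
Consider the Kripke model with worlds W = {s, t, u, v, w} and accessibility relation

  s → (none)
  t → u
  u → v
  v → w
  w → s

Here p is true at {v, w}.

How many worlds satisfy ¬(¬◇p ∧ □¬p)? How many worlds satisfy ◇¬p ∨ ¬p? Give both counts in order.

2 and 4

For ¬(¬◇p ∧ □¬p):
s: ¬◇p ∧ □¬p is T. ✗
t: ¬◇p ∧ □¬p is T. ✗
u: ¬◇p ∧ □¬p is F. ✓
v: ¬◇p ∧ □¬p is F. ✓
w: ¬◇p ∧ □¬p is T. ✗
— 2 worlds.
For ◇¬p ∨ ¬p:
s: ◇¬p is F, ¬p is T. ✓
t: ◇¬p is T, ¬p is T. ✓
u: ◇¬p is F, ¬p is T. ✓
v: ◇¬p is F, ¬p is F. ✗
w: ◇¬p is T, ¬p is F. ✓
— 4 worlds.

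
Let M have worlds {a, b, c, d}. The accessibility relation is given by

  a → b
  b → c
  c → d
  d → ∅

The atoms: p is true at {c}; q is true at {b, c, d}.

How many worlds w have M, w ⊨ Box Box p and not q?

1

a: Box Box p is T, not q is T. ✓
b: Box Box p is F, not q is F. ✗
c: Box Box p is T, not q is F. ✗
d: Box Box p is T, not q is F. ✗
Satisfying worlds: {a}.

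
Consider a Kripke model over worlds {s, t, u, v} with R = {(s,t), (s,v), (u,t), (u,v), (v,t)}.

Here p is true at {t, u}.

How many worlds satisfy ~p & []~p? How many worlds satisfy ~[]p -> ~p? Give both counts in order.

For ~p & []~p:
s: ~p is T, []~p is F. ✗
t: ~p is F, []~p is T. ✗
u: ~p is F, []~p is F. ✗
v: ~p is T, []~p is F. ✗
— 0 worlds.
For ~[]p -> ~p:
s: ~[]p is T, ~p is T. ✓
t: ~[]p is F, ~p is F. ✓
u: ~[]p is T, ~p is F. ✗
v: ~[]p is F, ~p is T. ✓
— 3 worlds.

0 and 3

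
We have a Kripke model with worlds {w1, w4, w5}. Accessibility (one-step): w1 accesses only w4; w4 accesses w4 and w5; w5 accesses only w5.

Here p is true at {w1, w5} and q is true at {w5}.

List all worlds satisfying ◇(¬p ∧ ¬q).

{w1, w4}

w1: successors {w4}; ¬p ∧ ¬q there: w4:T. ✓
w4: successors {w4, w5}; ¬p ∧ ¬q there: w4:T, w5:F. ✓
w5: successors {w5}; ¬p ∧ ¬q there: w5:F. ✗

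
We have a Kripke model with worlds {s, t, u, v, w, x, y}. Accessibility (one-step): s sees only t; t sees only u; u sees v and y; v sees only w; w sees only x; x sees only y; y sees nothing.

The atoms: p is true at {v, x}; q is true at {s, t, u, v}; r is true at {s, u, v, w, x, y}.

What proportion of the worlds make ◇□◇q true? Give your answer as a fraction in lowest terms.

s: successors {t}; □◇q there: t:T. ✓
t: successors {u}; □◇q there: u:F. ✗
u: successors {v, y}; □◇q there: v:F, y:T. ✓
v: successors {w}; □◇q there: w:F. ✗
w: successors {x}; □◇q there: x:F. ✗
x: successors {y}; □◇q there: y:T. ✓
y: no successors, so ◇□◇q fails. ✗
That's 3 of 7 worlds, so 3/7.

3/7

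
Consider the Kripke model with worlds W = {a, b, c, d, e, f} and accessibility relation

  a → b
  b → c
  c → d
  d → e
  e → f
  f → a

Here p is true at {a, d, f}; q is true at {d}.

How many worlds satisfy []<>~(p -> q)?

a: successors {b}; <>~(p -> q) there: b:F. ✗
b: successors {c}; <>~(p -> q) there: c:F. ✗
c: successors {d}; <>~(p -> q) there: d:F. ✗
d: successors {e}; <>~(p -> q) there: e:T. ✓
e: successors {f}; <>~(p -> q) there: f:T. ✓
f: successors {a}; <>~(p -> q) there: a:F. ✗
Satisfying worlds: {d, e}.

2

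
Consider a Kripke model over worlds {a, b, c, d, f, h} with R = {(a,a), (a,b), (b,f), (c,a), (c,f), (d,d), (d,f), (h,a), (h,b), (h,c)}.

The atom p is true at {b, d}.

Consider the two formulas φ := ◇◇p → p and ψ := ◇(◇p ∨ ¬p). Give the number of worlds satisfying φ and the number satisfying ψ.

3 and 5

For ◇◇p → p:
a: ◇◇p is T, p is F. ✗
b: ◇◇p is F, p is T. ✓
c: ◇◇p is T, p is F. ✗
d: ◇◇p is T, p is T. ✓
f: ◇◇p is F, p is F. ✓
h: ◇◇p is T, p is F. ✗
— 3 worlds.
For ◇(◇p ∨ ¬p):
a: successors {a, b}; ◇p ∨ ¬p there: a:T, b:F. ✓
b: successors {f}; ◇p ∨ ¬p there: f:T. ✓
c: successors {a, f}; ◇p ∨ ¬p there: a:T, f:T. ✓
d: successors {d, f}; ◇p ∨ ¬p there: d:T, f:T. ✓
f: no successors, so ◇(◇p ∨ ¬p) fails. ✗
h: successors {a, b, c}; ◇p ∨ ¬p there: a:T, b:F, c:T. ✓
— 5 worlds.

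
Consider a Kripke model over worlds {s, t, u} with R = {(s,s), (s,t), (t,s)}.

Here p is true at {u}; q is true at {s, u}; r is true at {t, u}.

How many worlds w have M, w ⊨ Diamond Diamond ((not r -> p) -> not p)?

2

s: successors {s, t}; Diamond ((not r -> p) -> not p) there: s:T, t:T. ✓
t: successors {s}; Diamond ((not r -> p) -> not p) there: s:T. ✓
u: no successors, so Diamond Diamond ((not r -> p) -> not p) fails. ✗
Satisfying worlds: {s, t}.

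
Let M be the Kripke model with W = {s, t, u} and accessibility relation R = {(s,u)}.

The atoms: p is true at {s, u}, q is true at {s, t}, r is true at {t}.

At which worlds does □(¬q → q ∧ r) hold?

{t, u}

s: successors {u}; ¬q → q ∧ r there: u:F. ✗
t: no successors, so □(¬q → q ∧ r) holds vacuously. ✓
u: no successors, so □(¬q → q ∧ r) holds vacuously. ✓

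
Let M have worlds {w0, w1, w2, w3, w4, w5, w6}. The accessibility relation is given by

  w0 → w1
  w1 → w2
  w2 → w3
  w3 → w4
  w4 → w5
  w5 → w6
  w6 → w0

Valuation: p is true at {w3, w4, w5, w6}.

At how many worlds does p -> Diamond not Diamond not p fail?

w0: p is F, Diamond not Diamond not p is F. ✓
w1: p is F, Diamond not Diamond not p is T. ✓
w2: p is F, Diamond not Diamond not p is T. ✓
w3: p is T, Diamond not Diamond not p is T. ✓
w4: p is T, Diamond not Diamond not p is T. ✓
w5: p is T, Diamond not Diamond not p is F. ✗
w6: p is T, Diamond not Diamond not p is F. ✗
Satisfying worlds: {w0, w1, w2, w3, w4}.
So p -> Diamond not Diamond not p fails at the other 2 worlds.

2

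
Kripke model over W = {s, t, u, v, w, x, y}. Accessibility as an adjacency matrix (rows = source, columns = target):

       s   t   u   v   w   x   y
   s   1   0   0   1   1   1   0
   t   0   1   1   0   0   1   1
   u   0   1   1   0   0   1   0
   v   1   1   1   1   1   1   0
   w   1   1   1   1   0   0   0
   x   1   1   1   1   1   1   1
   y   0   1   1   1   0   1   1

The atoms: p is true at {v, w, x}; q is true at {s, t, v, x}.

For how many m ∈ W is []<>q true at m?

s: successors {s, v, w, x}; <>q there: s:T, v:T, w:T, x:T. ✓
t: successors {t, u, x, y}; <>q there: t:T, u:T, x:T, y:T. ✓
u: successors {t, u, x}; <>q there: t:T, u:T, x:T. ✓
v: successors {s, t, u, v, w, x}; <>q there: s:T, t:T, u:T, v:T, w:T, x:T. ✓
w: successors {s, t, u, v}; <>q there: s:T, t:T, u:T, v:T. ✓
x: successors {s, t, u, v, w, x, y}; <>q there: s:T, t:T, u:T, v:T, w:T, x:T, y:T. ✓
y: successors {t, u, v, x, y}; <>q there: t:T, u:T, v:T, x:T, y:T. ✓
Satisfying worlds: {s, t, u, v, w, x, y}.

7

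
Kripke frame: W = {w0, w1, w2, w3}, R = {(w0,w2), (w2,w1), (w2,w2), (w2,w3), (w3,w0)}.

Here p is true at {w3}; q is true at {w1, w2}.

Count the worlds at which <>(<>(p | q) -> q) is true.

w0: successors {w2}; <>(p | q) -> q there: w2:T. ✓
w1: no successors, so <>(<>(p | q) -> q) fails. ✗
w2: successors {w1, w2, w3}; <>(p | q) -> q there: w1:T, w2:T, w3:T. ✓
w3: successors {w0}; <>(p | q) -> q there: w0:F. ✗
Satisfying worlds: {w0, w2}.

2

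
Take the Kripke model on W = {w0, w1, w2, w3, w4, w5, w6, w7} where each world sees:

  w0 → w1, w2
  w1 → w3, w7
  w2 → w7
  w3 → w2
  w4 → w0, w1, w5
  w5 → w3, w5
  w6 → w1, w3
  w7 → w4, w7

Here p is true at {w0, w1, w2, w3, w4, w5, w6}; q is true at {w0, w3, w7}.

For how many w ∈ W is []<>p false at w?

w0: successors {w1, w2}; <>p there: w1:T, w2:F. ✗
w1: successors {w3, w7}; <>p there: w3:T, w7:T. ✓
w2: successors {w7}; <>p there: w7:T. ✓
w3: successors {w2}; <>p there: w2:F. ✗
w4: successors {w0, w1, w5}; <>p there: w0:T, w1:T, w5:T. ✓
w5: successors {w3, w5}; <>p there: w3:T, w5:T. ✓
w6: successors {w1, w3}; <>p there: w1:T, w3:T. ✓
w7: successors {w4, w7}; <>p there: w4:T, w7:T. ✓
Satisfying worlds: {w1, w2, w4, w5, w6, w7}.
So []<>p fails at the other 2 worlds.

2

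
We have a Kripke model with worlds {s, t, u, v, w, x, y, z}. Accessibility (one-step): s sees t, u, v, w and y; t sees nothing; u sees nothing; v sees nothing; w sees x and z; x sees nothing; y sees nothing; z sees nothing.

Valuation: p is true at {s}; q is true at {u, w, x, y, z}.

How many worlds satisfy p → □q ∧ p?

7

s: p is T, □q ∧ p is F. ✗
t: p is F, □q ∧ p is F. ✓
u: p is F, □q ∧ p is F. ✓
v: p is F, □q ∧ p is F. ✓
w: p is F, □q ∧ p is F. ✓
x: p is F, □q ∧ p is F. ✓
y: p is F, □q ∧ p is F. ✓
z: p is F, □q ∧ p is F. ✓
Satisfying worlds: {t, u, v, w, x, y, z}.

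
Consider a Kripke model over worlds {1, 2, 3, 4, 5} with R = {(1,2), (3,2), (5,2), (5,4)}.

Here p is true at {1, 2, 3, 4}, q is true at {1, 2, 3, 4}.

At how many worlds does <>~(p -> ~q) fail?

2

1: successors {2}; ~(p -> ~q) there: 2:T. ✓
2: no successors, so <>~(p -> ~q) fails. ✗
3: successors {2}; ~(p -> ~q) there: 2:T. ✓
4: no successors, so <>~(p -> ~q) fails. ✗
5: successors {2, 4}; ~(p -> ~q) there: 2:T, 4:T. ✓
Satisfying worlds: {1, 3, 5}.
So <>~(p -> ~q) fails at the other 2 worlds.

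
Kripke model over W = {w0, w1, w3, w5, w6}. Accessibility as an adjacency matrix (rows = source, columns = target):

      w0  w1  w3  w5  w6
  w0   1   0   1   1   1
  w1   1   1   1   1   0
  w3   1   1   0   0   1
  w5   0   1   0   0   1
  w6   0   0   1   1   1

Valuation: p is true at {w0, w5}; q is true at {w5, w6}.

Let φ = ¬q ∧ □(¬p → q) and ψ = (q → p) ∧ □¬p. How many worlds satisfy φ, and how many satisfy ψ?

For ¬q ∧ □(¬p → q):
w0: ¬q is T, □(¬p → q) is F. ✗
w1: ¬q is T, □(¬p → q) is F. ✗
w3: ¬q is T, □(¬p → q) is F. ✗
w5: ¬q is F, □(¬p → q) is F. ✗
w6: ¬q is F, □(¬p → q) is F. ✗
— 0 worlds.
For (q → p) ∧ □¬p:
w0: q → p is T, □¬p is F. ✗
w1: q → p is T, □¬p is F. ✗
w3: q → p is T, □¬p is F. ✗
w5: q → p is T, □¬p is T. ✓
w6: q → p is F, □¬p is F. ✗
— 1 world.

0 and 1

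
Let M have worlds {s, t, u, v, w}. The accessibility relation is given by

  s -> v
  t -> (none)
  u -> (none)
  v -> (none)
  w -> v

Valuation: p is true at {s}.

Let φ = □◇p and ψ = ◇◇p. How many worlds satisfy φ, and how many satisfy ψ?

For □◇p:
s: successors {v}; ◇p there: v:F. ✗
t: no successors, so □◇p holds vacuously. ✓
u: no successors, so □◇p holds vacuously. ✓
v: no successors, so □◇p holds vacuously. ✓
w: successors {v}; ◇p there: v:F. ✗
— 3 worlds.
For ◇◇p:
s: successors {v}; ◇p there: v:F. ✗
t: no successors, so ◇◇p fails. ✗
u: no successors, so ◇◇p fails. ✗
v: no successors, so ◇◇p fails. ✗
w: successors {v}; ◇p there: v:F. ✗
— 0 worlds.

3 and 0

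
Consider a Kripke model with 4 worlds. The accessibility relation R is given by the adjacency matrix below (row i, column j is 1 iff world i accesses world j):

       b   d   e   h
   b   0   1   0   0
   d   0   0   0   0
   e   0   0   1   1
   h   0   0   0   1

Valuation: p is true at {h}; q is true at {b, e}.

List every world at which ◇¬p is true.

b: successors {d}; ¬p there: d:T. ✓
d: no successors, so ◇¬p fails. ✗
e: successors {e, h}; ¬p there: e:T, h:F. ✓
h: successors {h}; ¬p there: h:F. ✗

{b, e}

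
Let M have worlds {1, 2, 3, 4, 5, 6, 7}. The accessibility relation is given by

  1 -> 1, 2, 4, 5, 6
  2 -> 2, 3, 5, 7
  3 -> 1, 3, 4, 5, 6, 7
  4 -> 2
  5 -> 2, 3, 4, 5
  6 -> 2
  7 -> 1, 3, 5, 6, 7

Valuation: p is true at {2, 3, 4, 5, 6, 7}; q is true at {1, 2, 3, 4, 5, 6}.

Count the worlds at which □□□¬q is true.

0

1: successors {1, 2, 4, 5, 6}; □□¬q there: 1:F, 2:F, 4:F, 5:F, 6:F. ✗
2: successors {2, 3, 5, 7}; □□¬q there: 2:F, 3:F, 5:F, 7:F. ✗
3: successors {1, 3, 4, 5, 6, 7}; □□¬q there: 1:F, 3:F, 4:F, 5:F, 6:F, 7:F. ✗
4: successors {2}; □□¬q there: 2:F. ✗
5: successors {2, 3, 4, 5}; □□¬q there: 2:F, 3:F, 4:F, 5:F. ✗
6: successors {2}; □□¬q there: 2:F. ✗
7: successors {1, 3, 5, 6, 7}; □□¬q there: 1:F, 3:F, 5:F, 6:F, 7:F. ✗
Satisfying worlds: ∅.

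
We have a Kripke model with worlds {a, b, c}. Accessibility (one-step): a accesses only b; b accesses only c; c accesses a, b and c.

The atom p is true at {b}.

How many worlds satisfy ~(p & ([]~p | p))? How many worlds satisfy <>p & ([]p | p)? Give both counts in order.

For ~(p & ([]~p | p)):
a: p & ([]~p | p) is F. ✓
b: p & ([]~p | p) is T. ✗
c: p & ([]~p | p) is F. ✓
— 2 worlds.
For <>p & ([]p | p):
a: <>p is T, []p | p is T. ✓
b: <>p is F, []p | p is T. ✗
c: <>p is T, []p | p is F. ✗
— 1 world.

2 and 1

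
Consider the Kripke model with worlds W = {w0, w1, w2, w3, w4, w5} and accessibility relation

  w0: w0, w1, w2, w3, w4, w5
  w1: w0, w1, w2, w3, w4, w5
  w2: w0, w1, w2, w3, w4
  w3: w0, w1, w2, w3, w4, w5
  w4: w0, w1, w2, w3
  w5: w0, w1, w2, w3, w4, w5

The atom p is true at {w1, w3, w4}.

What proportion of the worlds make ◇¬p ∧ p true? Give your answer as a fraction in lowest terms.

1/2

w0: ◇¬p is T, p is F. ✗
w1: ◇¬p is T, p is T. ✓
w2: ◇¬p is T, p is F. ✗
w3: ◇¬p is T, p is T. ✓
w4: ◇¬p is T, p is T. ✓
w5: ◇¬p is T, p is F. ✗
That's 3 of 6 worlds, so 3/6 = 1/2.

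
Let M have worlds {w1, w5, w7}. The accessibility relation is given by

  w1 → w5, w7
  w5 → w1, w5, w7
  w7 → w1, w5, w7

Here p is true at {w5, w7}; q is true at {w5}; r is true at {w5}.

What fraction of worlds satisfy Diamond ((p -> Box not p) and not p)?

2/3

w1: successors {w5, w7}; (p -> Box not p) and not p there: w5:F, w7:F. ✗
w5: successors {w1, w5, w7}; (p -> Box not p) and not p there: w1:T, w5:F, w7:F. ✓
w7: successors {w1, w5, w7}; (p -> Box not p) and not p there: w1:T, w5:F, w7:F. ✓
That's 2 of 3 worlds, so 2/3.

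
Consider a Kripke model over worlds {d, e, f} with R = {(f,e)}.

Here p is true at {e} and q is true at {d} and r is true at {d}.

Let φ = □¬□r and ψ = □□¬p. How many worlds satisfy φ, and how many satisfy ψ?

For □¬□r:
d: no successors, so □¬□r holds vacuously. ✓
e: no successors, so □¬□r holds vacuously. ✓
f: successors {e}; ¬□r there: e:F. ✗
— 2 worlds.
For □□¬p:
d: no successors, so □□¬p holds vacuously. ✓
e: no successors, so □□¬p holds vacuously. ✓
f: successors {e}; □¬p there: e:T. ✓
— 3 worlds.

2 and 3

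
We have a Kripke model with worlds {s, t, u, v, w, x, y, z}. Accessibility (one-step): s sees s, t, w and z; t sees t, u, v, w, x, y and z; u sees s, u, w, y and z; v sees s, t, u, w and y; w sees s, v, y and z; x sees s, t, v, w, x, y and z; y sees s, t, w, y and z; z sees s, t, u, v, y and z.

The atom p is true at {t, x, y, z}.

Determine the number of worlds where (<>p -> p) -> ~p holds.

4

s: <>p -> p is F, ~p is T. ✓
t: <>p -> p is T, ~p is F. ✗
u: <>p -> p is F, ~p is T. ✓
v: <>p -> p is F, ~p is T. ✓
w: <>p -> p is F, ~p is T. ✓
x: <>p -> p is T, ~p is F. ✗
y: <>p -> p is T, ~p is F. ✗
z: <>p -> p is T, ~p is F. ✗
Satisfying worlds: {s, u, v, w}.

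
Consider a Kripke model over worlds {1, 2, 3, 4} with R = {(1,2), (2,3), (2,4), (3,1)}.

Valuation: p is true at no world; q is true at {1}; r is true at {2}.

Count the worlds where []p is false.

1: successors {2}; p there: 2:F. ✗
2: successors {3, 4}; p there: 3:F, 4:F. ✗
3: successors {1}; p there: 1:F. ✗
4: no successors, so []p holds vacuously. ✓
Satisfying worlds: {4}.
So []p fails at the other 3 worlds.

3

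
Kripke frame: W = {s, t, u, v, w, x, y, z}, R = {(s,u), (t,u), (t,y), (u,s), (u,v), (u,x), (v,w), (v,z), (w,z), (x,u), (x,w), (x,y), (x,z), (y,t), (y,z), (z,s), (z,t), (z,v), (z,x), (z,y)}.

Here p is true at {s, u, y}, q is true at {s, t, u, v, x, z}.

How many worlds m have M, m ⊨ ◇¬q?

s: successors {u}; ¬q there: u:F. ✗
t: successors {u, y}; ¬q there: u:F, y:T. ✓
u: successors {s, v, x}; ¬q there: s:F, v:F, x:F. ✗
v: successors {w, z}; ¬q there: w:T, z:F. ✓
w: successors {z}; ¬q there: z:F. ✗
x: successors {u, w, y, z}; ¬q there: u:F, w:T, y:T, z:F. ✓
y: successors {t, z}; ¬q there: t:F, z:F. ✗
z: successors {s, t, v, x, y}; ¬q there: s:F, t:F, v:F, x:F, y:T. ✓
Satisfying worlds: {t, v, x, z}.

4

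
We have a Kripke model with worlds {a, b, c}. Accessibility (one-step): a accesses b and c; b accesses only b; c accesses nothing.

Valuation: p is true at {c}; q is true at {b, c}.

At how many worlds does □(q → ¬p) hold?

a: successors {b, c}; q → ¬p there: b:T, c:F. ✗
b: successors {b}; q → ¬p there: b:T. ✓
c: no successors, so □(q → ¬p) holds vacuously. ✓
Satisfying worlds: {b, c}.

2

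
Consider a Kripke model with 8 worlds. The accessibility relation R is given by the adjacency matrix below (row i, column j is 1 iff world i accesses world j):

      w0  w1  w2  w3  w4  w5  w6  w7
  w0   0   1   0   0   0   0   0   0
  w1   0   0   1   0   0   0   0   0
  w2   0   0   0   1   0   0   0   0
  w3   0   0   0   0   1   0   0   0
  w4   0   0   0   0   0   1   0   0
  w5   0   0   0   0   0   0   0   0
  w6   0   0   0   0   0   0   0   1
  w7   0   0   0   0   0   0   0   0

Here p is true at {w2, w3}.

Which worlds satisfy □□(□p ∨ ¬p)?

{w0, w2, w3, w4, w5, w6, w7}

w0: successors {w1}; □(□p ∨ ¬p) there: w1:T. ✓
w1: successors {w2}; □(□p ∨ ¬p) there: w2:F. ✗
w2: successors {w3}; □(□p ∨ ¬p) there: w3:T. ✓
w3: successors {w4}; □(□p ∨ ¬p) there: w4:T. ✓
w4: successors {w5}; □(□p ∨ ¬p) there: w5:T. ✓
w5: no successors, so □□(□p ∨ ¬p) holds vacuously. ✓
w6: successors {w7}; □(□p ∨ ¬p) there: w7:T. ✓
w7: no successors, so □□(□p ∨ ¬p) holds vacuously. ✓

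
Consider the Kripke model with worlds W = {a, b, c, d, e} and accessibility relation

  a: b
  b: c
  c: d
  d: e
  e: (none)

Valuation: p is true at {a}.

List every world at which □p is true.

{e}

a: successors {b}; p there: b:F. ✗
b: successors {c}; p there: c:F. ✗
c: successors {d}; p there: d:F. ✗
d: successors {e}; p there: e:F. ✗
e: no successors, so □p holds vacuously. ✓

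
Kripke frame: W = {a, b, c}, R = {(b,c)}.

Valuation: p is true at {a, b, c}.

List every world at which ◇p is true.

{b}

a: no successors, so ◇p fails. ✗
b: successors {c}; p there: c:T. ✓
c: no successors, so ◇p fails. ✗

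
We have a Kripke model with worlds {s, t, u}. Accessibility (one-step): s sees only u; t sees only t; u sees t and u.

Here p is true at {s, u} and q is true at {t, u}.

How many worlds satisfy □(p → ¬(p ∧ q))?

1

s: successors {u}; p → ¬(p ∧ q) there: u:F. ✗
t: successors {t}; p → ¬(p ∧ q) there: t:T. ✓
u: successors {t, u}; p → ¬(p ∧ q) there: t:T, u:F. ✗
Satisfying worlds: {t}.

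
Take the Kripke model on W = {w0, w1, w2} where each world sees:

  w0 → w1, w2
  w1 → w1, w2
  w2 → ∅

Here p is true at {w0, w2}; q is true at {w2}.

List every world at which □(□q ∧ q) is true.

{w2}

w0: successors {w1, w2}; □q ∧ q there: w1:F, w2:T. ✗
w1: successors {w1, w2}; □q ∧ q there: w1:F, w2:T. ✗
w2: no successors, so □(□q ∧ q) holds vacuously. ✓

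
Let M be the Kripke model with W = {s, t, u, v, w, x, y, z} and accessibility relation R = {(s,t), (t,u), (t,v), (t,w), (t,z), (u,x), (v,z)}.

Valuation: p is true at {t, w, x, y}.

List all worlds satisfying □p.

s: successors {t}; p there: t:T. ✓
t: successors {u, v, w, z}; p there: u:F, v:F, w:T, z:F. ✗
u: successors {x}; p there: x:T. ✓
v: successors {z}; p there: z:F. ✗
w: no successors, so □p holds vacuously. ✓
x: no successors, so □p holds vacuously. ✓
y: no successors, so □p holds vacuously. ✓
z: no successors, so □p holds vacuously. ✓

{s, u, w, x, y, z}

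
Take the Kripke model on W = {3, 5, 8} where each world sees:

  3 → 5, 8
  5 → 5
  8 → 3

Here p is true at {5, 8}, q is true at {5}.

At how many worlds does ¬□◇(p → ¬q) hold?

2

3: □◇(p → ¬q) is F. ✓
5: □◇(p → ¬q) is F. ✓
8: □◇(p → ¬q) is T. ✗
Satisfying worlds: {3, 5}.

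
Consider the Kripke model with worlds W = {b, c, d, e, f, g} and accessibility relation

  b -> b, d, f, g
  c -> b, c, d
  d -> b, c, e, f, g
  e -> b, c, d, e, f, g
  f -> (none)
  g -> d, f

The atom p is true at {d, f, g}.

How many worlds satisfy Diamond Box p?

b: successors {b, d, f, g}; Box p there: b:F, d:F, f:T, g:T. ✓
c: successors {b, c, d}; Box p there: b:F, c:F, d:F. ✗
d: successors {b, c, e, f, g}; Box p there: b:F, c:F, e:F, f:T, g:T. ✓
e: successors {b, c, d, e, f, g}; Box p there: b:F, c:F, d:F, e:F, f:T, g:T. ✓
f: no successors, so Diamond Box p fails. ✗
g: successors {d, f}; Box p there: d:F, f:T. ✓
Satisfying worlds: {b, d, e, g}.

4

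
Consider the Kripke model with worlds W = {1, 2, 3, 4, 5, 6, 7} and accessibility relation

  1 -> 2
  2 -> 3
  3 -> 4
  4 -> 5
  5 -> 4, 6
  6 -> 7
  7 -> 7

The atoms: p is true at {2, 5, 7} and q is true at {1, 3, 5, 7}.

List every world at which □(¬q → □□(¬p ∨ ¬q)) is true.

1: successors {2}; ¬q → □□(¬p ∨ ¬q) there: 2:T. ✓
2: successors {3}; ¬q → □□(¬p ∨ ¬q) there: 3:T. ✓
3: successors {4}; ¬q → □□(¬p ∨ ¬q) there: 4:T. ✓
4: successors {5}; ¬q → □□(¬p ∨ ¬q) there: 5:T. ✓
5: successors {4, 6}; ¬q → □□(¬p ∨ ¬q) there: 4:T, 6:F. ✗
6: successors {7}; ¬q → □□(¬p ∨ ¬q) there: 7:T. ✓
7: successors {7}; ¬q → □□(¬p ∨ ¬q) there: 7:T. ✓

{1, 2, 3, 4, 6, 7}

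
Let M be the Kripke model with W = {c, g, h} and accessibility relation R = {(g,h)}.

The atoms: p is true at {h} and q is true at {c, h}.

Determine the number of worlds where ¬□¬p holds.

1

c: □¬p is T. ✗
g: □¬p is F. ✓
h: □¬p is T. ✗
Satisfying worlds: {g}.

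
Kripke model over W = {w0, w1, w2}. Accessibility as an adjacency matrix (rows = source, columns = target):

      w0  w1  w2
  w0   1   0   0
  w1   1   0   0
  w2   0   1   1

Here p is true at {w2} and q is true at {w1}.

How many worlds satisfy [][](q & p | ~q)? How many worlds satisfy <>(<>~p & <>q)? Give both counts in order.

2 and 1

For [][](q & p | ~q):
w0: successors {w0}; [](q & p | ~q) there: w0:T. ✓
w1: successors {w0}; [](q & p | ~q) there: w0:T. ✓
w2: successors {w1, w2}; [](q & p | ~q) there: w1:T, w2:F. ✗
— 2 worlds.
For <>(<>~p & <>q):
w0: successors {w0}; <>~p & <>q there: w0:F. ✗
w1: successors {w0}; <>~p & <>q there: w0:F. ✗
w2: successors {w1, w2}; <>~p & <>q there: w1:F, w2:T. ✓
— 1 world.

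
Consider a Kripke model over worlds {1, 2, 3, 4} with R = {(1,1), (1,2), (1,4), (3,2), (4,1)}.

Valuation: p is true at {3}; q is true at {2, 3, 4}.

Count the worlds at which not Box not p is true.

1: Box not p is T. ✗
2: Box not p is T. ✗
3: Box not p is T. ✗
4: Box not p is T. ✗
Satisfying worlds: ∅.

0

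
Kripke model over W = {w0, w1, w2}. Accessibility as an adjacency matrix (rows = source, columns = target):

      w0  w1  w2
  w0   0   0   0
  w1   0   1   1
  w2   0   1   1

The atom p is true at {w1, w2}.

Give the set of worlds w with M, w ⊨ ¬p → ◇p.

w0: ¬p is T, ◇p is F. ✗
w1: ¬p is F, ◇p is T. ✓
w2: ¬p is F, ◇p is T. ✓

{w1, w2}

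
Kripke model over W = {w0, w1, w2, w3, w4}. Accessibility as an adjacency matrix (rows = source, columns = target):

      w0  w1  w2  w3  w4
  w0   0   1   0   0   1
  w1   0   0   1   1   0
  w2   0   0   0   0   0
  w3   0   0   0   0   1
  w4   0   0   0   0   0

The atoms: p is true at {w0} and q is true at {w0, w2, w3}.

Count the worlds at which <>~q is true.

2

w0: successors {w1, w4}; ~q there: w1:T, w4:T. ✓
w1: successors {w2, w3}; ~q there: w2:F, w3:F. ✗
w2: no successors, so <>~q fails. ✗
w3: successors {w4}; ~q there: w4:T. ✓
w4: no successors, so <>~q fails. ✗
Satisfying worlds: {w0, w3}.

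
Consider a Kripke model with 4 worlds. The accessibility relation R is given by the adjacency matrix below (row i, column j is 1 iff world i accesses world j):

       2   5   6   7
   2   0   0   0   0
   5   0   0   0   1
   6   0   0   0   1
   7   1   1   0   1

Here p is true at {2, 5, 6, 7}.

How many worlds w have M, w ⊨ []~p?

1

2: no successors, so []~p holds vacuously. ✓
5: successors {7}; ~p there: 7:F. ✗
6: successors {7}; ~p there: 7:F. ✗
7: successors {2, 5, 7}; ~p there: 2:F, 5:F, 7:F. ✗
Satisfying worlds: {2}.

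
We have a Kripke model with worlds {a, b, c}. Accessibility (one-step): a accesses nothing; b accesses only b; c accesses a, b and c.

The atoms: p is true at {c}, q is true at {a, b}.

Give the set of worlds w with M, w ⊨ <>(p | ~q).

{c}

a: no successors, so <>(p | ~q) fails. ✗
b: successors {b}; p | ~q there: b:F. ✗
c: successors {a, b, c}; p | ~q there: a:F, b:F, c:T. ✓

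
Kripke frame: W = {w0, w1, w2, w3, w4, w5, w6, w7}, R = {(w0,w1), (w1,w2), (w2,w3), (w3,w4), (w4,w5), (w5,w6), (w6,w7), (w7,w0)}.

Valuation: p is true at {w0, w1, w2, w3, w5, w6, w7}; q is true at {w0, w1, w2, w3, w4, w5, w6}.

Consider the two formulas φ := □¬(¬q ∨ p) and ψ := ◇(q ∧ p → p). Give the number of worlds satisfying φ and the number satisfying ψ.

1 and 8

For □¬(¬q ∨ p):
w0: successors {w1}; ¬(¬q ∨ p) there: w1:F. ✗
w1: successors {w2}; ¬(¬q ∨ p) there: w2:F. ✗
w2: successors {w3}; ¬(¬q ∨ p) there: w3:F. ✗
w3: successors {w4}; ¬(¬q ∨ p) there: w4:T. ✓
w4: successors {w5}; ¬(¬q ∨ p) there: w5:F. ✗
w5: successors {w6}; ¬(¬q ∨ p) there: w6:F. ✗
w6: successors {w7}; ¬(¬q ∨ p) there: w7:F. ✗
w7: successors {w0}; ¬(¬q ∨ p) there: w0:F. ✗
— 1 world.
For ◇(q ∧ p → p):
w0: successors {w1}; q ∧ p → p there: w1:T. ✓
w1: successors {w2}; q ∧ p → p there: w2:T. ✓
w2: successors {w3}; q ∧ p → p there: w3:T. ✓
w3: successors {w4}; q ∧ p → p there: w4:T. ✓
w4: successors {w5}; q ∧ p → p there: w5:T. ✓
w5: successors {w6}; q ∧ p → p there: w6:T. ✓
w6: successors {w7}; q ∧ p → p there: w7:T. ✓
w7: successors {w0}; q ∧ p → p there: w0:T. ✓
— 8 worlds.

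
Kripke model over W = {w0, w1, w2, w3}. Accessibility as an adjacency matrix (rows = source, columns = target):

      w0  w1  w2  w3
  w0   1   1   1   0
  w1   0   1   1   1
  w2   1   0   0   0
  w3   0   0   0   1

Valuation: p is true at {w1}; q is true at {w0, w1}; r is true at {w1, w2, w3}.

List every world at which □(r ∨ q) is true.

w0: successors {w0, w1, w2}; r ∨ q there: w0:T, w1:T, w2:T. ✓
w1: successors {w1, w2, w3}; r ∨ q there: w1:T, w2:T, w3:T. ✓
w2: successors {w0}; r ∨ q there: w0:T. ✓
w3: successors {w3}; r ∨ q there: w3:T. ✓

{w0, w1, w2, w3}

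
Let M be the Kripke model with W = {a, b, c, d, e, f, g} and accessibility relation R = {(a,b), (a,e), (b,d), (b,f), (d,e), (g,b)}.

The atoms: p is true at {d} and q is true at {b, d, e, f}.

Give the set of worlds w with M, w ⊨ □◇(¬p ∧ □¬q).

{c, e, f, g}

a: successors {b, e}; ◇(¬p ∧ □¬q) there: b:T, e:F. ✗
b: successors {d, f}; ◇(¬p ∧ □¬q) there: d:T, f:F. ✗
c: no successors, so □◇(¬p ∧ □¬q) holds vacuously. ✓
d: successors {e}; ◇(¬p ∧ □¬q) there: e:F. ✗
e: no successors, so □◇(¬p ∧ □¬q) holds vacuously. ✓
f: no successors, so □◇(¬p ∧ □¬q) holds vacuously. ✓
g: successors {b}; ◇(¬p ∧ □¬q) there: b:T. ✓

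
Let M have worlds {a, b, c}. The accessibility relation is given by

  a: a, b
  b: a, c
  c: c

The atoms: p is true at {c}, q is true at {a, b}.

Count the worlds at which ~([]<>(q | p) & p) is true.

2

a: []<>(q | p) & p is F. ✓
b: []<>(q | p) & p is F. ✓
c: []<>(q | p) & p is T. ✗
Satisfying worlds: {a, b}.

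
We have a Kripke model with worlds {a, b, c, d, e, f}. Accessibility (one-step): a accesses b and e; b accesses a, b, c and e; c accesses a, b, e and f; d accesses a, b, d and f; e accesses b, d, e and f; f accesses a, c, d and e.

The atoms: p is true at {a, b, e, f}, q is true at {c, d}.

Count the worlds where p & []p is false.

5

a: p is T, []p is T. ✓
b: p is T, []p is F. ✗
c: p is F, []p is T. ✗
d: p is F, []p is F. ✗
e: p is T, []p is F. ✗
f: p is T, []p is F. ✗
Satisfying worlds: {a}.
So p & []p fails at the other 5 worlds.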